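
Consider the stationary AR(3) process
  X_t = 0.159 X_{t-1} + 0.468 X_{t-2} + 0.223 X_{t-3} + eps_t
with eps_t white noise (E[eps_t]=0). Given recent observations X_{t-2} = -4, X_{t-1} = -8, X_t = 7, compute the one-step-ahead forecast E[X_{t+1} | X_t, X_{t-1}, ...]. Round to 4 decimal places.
E[X_{t+1} \mid \mathcal F_t] = -3.5230

For an AR(p) model X_t = c + sum_i phi_i X_{t-i} + eps_t, the
one-step-ahead conditional mean is
  E[X_{t+1} | X_t, ...] = c + sum_i phi_i X_{t+1-i}.
Substitute known values:
  E[X_{t+1} | ...] = (0.159) * (7) + (0.468) * (-8) + (0.223) * (-4)
                   = -3.5230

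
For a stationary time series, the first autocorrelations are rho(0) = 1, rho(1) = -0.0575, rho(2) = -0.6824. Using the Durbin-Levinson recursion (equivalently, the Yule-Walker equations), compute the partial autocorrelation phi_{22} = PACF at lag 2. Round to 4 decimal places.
\phi_{22} = -0.6880

The PACF at lag k is phi_{kk}, the last component of the solution
to the Yule-Walker system G_k phi = r_k where
  (G_k)_{ij} = rho(|i - j|), (r_k)_i = rho(i), i,j = 1..k.
Equivalently, Durbin-Levinson gives phi_{kk} iteratively:
  phi_{11} = rho(1)
  phi_{kk} = [rho(k) - sum_{j=1..k-1} phi_{k-1,j} rho(k-j)]
            / [1 - sum_{j=1..k-1} phi_{k-1,j} rho(j)],
  phi_{k,j} = phi_{k-1,j} - phi_{kk} phi_{k-1,k-j},  j = 1..k-1.
Step k = 1:
  phi_11 = rho(1) = -0.0575.
Step k = 2:
  phi_22 = [rho(2) - phi_11 rho(1)] / [1 - phi_11 rho(1)] = [-0.6824 - (-0.0575)(-0.0575)] / [1 - (-0.0575)(-0.0575)]
         = -0.68570625 / 0.99669375 = -0.688.
Therefore phi_{22} = -0.6880.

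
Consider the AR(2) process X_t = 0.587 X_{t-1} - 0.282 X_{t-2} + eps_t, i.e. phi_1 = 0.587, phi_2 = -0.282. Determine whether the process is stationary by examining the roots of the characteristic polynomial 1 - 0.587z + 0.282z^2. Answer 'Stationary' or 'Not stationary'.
\text{Stationary}

The AR(p) characteristic polynomial is P(z) = 1 - 0.587z + 0.282z^2.
Stationarity requires all roots to lie outside the unit circle, i.e. |z| > 1 for every root.
Set 1 + (-0.587) z + (0.282) z^2 = 0, i.e. a z^2 + b z + c = 0 with a = 0.282, b = -0.587, c = 1.
Discriminant D = b^2 - 4ac = (-0.587)^2 - 4*(0.282)*1 = 0.344569 - (1.128) = -0.783431.
D < 0, so the roots are the complex-conjugate pair z = (-b +/- i sqrt(-D)) / (2a) = 1.0408 +/- 1.5694i.
For a conjugate pair |z|^2 = z * conj(z) = (product of roots) = c/a = 1/(0.282) = 3.546099, so |z| = sqrt(3.546099) = 1.8831 for both roots.
Moduli of all roots: 1.8831, 1.8831.
All moduli strictly greater than 1? Yes.
Verdict: Stationary.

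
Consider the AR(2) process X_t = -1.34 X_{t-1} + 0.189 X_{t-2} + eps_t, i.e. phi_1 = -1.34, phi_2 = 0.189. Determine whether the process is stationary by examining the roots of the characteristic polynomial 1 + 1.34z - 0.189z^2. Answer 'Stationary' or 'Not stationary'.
\text{Not stationary}

The AR(p) characteristic polynomial is P(z) = 1 + 1.34z - 0.189z^2.
Stationarity requires all roots to lie outside the unit circle, i.e. |z| > 1 for every root.
Set 1 + (1.34) z + (-0.189) z^2 = 0, i.e. a z^2 + b z + c = 0 with a = -0.189, b = 1.34, c = 1.
Discriminant D = b^2 - 4ac = (1.34)^2 - 4*(-0.189)*1 = 1.7956 - (-0.756) = 2.5516.
D >= 0, so the roots are real: z = (-b +/- sqrt(D)) / (2a) = (-1.34 +/- 1.597373) / (-0.378).
  z_1 = (-1.34 + 1.597373) / (-0.378) = -0.6809,   |z_1| = 0.6809.
  z_2 = (-1.34 - 1.597373) / (-0.378) = 7.7708,   |z_2| = 7.7708.
Moduli of all roots: 0.6809, 7.7708.
All moduli strictly greater than 1? No.
Verdict: Not stationary.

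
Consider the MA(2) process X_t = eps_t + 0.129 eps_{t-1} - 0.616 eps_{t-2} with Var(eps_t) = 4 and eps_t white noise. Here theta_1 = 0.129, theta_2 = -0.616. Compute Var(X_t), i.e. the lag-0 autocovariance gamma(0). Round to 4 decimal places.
\gamma(0) = 5.5844

For an MA(q) process X_t = eps_t + sum_i theta_i eps_{t-i} with
Var(eps_t) = sigma^2, the variance is
  gamma(0) = sigma^2 * (1 + sum_i theta_i^2).
  sum_i theta_i^2 = (0.129)^2 + (-0.616)^2 = 0.016641 + 0.379456 = 0.396097.
  gamma(0) = 4 * (1 + 0.396097) = 4 * 1.396097 = 5.584388, which rounds to 5.5844.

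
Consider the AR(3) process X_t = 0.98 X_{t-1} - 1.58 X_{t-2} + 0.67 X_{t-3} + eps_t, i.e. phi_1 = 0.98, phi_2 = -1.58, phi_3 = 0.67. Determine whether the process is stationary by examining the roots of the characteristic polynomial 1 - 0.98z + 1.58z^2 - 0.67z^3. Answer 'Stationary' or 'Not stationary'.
\text{Not stationary}

The AR(p) characteristic polynomial is P(z) = 1 - 0.98z + 1.58z^2 - 0.67z^3.
Stationarity requires all roots to lie outside the unit circle, i.e. |z| > 1 for every root.
Degree 3: look for a simple real root z0 first, then factor out (1 - z/z0) and solve the remaining quadratic.
Testing z0 = 2: P(2) = 1 + (-0.98)(2) + (1.58)(2)^2 + (-0.67)(2)^3
  = 1 + (-1.96) + (6.32) + (-5.36) = 0.  So z_0 = 2 is a root, |z_0| = 2.
Divide out the factor (1 - 0.5 z) = (1 - z/z0) (since 1/z0 = 0.5):
  P(z) = (1 - 0.5 z)(1 + (-0.48) z + (1.34) z^2)
  [check: z-coef -0.48 - (0.5) = -0.98; z^2-coef 1.34 - (0.5)(-0.48) = 1.58; z^3-coef -(0.5)(1.34) = -0.67.]
Remaining roots from the quadratic factor 1 + (-0.48) z + (1.34) z^2:
  Set 1 + (-0.48) z + (1.34) z^2 = 0, i.e. a z^2 + b z + c = 0 with a = 1.34, b = -0.48, c = 1.
  Discriminant D = b^2 - 4ac = (-0.48)^2 - 4*(1.34)*1 = 0.2304 - (5.36) = -5.1296.
  D < 0, so the roots are the complex-conjugate pair z = (-b +/- i sqrt(-D)) / (2a) = 0.1791 +/- 0.8451i.
  For a conjugate pair |z|^2 = z * conj(z) = (product of roots) = c/a = 1/(1.34) = 0.746269, so |z| = sqrt(0.746269) = 0.8639 for both roots.
Moduli of all roots: 2.0000, 0.8639, 0.8639.
All moduli strictly greater than 1? No.
Verdict: Not stationary.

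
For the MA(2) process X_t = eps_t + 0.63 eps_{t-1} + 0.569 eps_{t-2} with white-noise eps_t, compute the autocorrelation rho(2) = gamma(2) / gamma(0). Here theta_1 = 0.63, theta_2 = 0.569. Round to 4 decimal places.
\rho(2) = 0.3307

For an MA(q) process with theta_0 = 1, the autocovariance is
  gamma(k) = sigma^2 * sum_{i=0..q-k} theta_i * theta_{i+k},
and rho(k) = gamma(k) / gamma(0). Sigma^2 cancels.
  numerator   = (1)*(0.569) = 0.569.
  denominator = (1)^2 + (0.63)^2 + (0.569)^2 = 1.720661.
  rho(2) = 0.569 / 1.720661 = 0.3307.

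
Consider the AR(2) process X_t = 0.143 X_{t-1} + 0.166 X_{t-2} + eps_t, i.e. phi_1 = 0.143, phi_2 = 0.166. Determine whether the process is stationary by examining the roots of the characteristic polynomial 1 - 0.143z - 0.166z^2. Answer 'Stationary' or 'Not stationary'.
\text{Stationary}

The AR(p) characteristic polynomial is P(z) = 1 - 0.143z - 0.166z^2.
Stationarity requires all roots to lie outside the unit circle, i.e. |z| > 1 for every root.
Set 1 + (-0.143) z + (-0.166) z^2 = 0, i.e. a z^2 + b z + c = 0 with a = -0.166, b = -0.143, c = 1.
Discriminant D = b^2 - 4ac = (-0.143)^2 - 4*(-0.166)*1 = 0.020449 - (-0.664) = 0.684449.
D >= 0, so the roots are real: z = (-b +/- sqrt(D)) / (2a) = (0.143 +/- 0.827314) / (-0.332).
  z_1 = (0.143 + 0.827314) / (-0.332) = -2.9226,   |z_1| = 2.9226.
  z_2 = (0.143 - 0.827314) / (-0.332) = 2.0612,   |z_2| = 2.0612.
Moduli of all roots: 2.9226, 2.0612.
All moduli strictly greater than 1? Yes.
Verdict: Stationary.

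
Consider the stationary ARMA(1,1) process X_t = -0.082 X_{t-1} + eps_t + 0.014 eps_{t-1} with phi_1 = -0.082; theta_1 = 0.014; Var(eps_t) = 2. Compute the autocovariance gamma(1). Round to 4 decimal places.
\gamma(1) = -0.1368

Multiply the model equation by X_{t-k} and take expectations. With theta_0 = psi_0 = 1 and psi_j the MA(infinity) weights, this gives
  gamma(k) - sum_i phi_i gamma(k-i) = c_k,
  c_k = sigma^2 * sum_{j=k..q} theta_j psi_{j-k}   (c_k = 0 for k > q),
using gamma(-m) = gamma(m).
psi-weights needed (psi_j = theta_j + sum_i phi_i psi_{j-i}):
  psi_1 = theta_1 + phi_1 = 0.014 + (-0.082) = -0.068
Right-hand sides:
  c_0 = sigma^2 (1 + theta_1 psi_1) = 2 * (1 + (0.014)(-0.068)) = 2 * 0.999048 = 1.998096
  c_1 = sigma^2 theta_1 = 2 * (0.014) = 0.028
  c_2 = 0
Equations for k = 0 and k = 1 (AR order 1):
  gamma(0) = phi_1 gamma(1) + c_0
  gamma(1) = phi_1 gamma(0) + c_1
Substituting the second into the first: gamma(0) (1 - phi_1^2) = c_0 + phi_1 c_1, so
  gamma(0) = (c_0 + phi_1 c_1) / (1 - phi_1^2) = (1.998096 + (-0.082)(0.028)) / (1 - (-0.082)^2) = 1.9958 / 0.993276 = 2.009311.
  gamma(1) = phi_1 gamma(0) + c_1 = (-0.082)(2.009311) + (0.028) = -0.136763.
Therefore gamma(1) = -0.1368 (to 4 decimal places).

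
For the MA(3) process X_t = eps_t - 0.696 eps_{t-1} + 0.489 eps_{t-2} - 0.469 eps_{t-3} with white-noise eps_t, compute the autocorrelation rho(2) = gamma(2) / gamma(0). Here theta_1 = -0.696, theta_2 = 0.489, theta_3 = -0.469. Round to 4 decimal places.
\rho(2) = 0.4196

For an MA(q) process with theta_0 = 1, the autocovariance is
  gamma(k) = sigma^2 * sum_{i=0..q-k} theta_i * theta_{i+k},
and rho(k) = gamma(k) / gamma(0). Sigma^2 cancels.
  numerator   = (1)*(0.489) + (-0.696)*(-0.469) = 0.815424.
  denominator = (1)^2 + (-0.696)^2 + (0.489)^2 + (-0.469)^2 = 1.943498.
  rho(2) = 0.815424 / 1.943498 = 0.4196.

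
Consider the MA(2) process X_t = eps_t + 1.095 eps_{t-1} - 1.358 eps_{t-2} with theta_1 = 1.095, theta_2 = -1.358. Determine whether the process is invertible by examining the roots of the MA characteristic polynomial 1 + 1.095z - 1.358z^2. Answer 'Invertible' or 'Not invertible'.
\text{Not invertible}

The MA(q) characteristic polynomial is P(z) = 1 + 1.095z - 1.358z^2.
Invertibility requires all roots to lie outside the unit circle, i.e. |z| > 1 for every root.
Set 1 + (1.095) z + (-1.358) z^2 = 0, i.e. a z^2 + b z + c = 0 with a = -1.358, b = 1.095, c = 1.
Discriminant D = b^2 - 4ac = (1.095)^2 - 4*(-1.358)*1 = 1.199025 - (-5.432) = 6.631025.
D >= 0, so the roots are real: z = (-b +/- sqrt(D)) / (2a) = (-1.095 +/- 2.575078) / (-2.716).
  z_1 = (-1.095 + 2.575078) / (-2.716) = -0.5449,   |z_1| = 0.5449.
  z_2 = (-1.095 - 2.575078) / (-2.716) = 1.3513,   |z_2| = 1.3513.
Moduli of all roots: 0.5449, 1.3513.
All moduli strictly greater than 1? No.
Verdict: Not invertible.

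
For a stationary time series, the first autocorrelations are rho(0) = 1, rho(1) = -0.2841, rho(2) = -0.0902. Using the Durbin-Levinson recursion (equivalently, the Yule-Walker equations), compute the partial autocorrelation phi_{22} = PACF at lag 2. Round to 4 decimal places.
\phi_{22} = -0.1859

The PACF at lag k is phi_{kk}, the last component of the solution
to the Yule-Walker system G_k phi = r_k where
  (G_k)_{ij} = rho(|i - j|), (r_k)_i = rho(i), i,j = 1..k.
Equivalently, Durbin-Levinson gives phi_{kk} iteratively:
  phi_{11} = rho(1)
  phi_{kk} = [rho(k) - sum_{j=1..k-1} phi_{k-1,j} rho(k-j)]
            / [1 - sum_{j=1..k-1} phi_{k-1,j} rho(j)],
  phi_{k,j} = phi_{k-1,j} - phi_{kk} phi_{k-1,k-j},  j = 1..k-1.
Step k = 1:
  phi_11 = rho(1) = -0.2841.
Step k = 2:
  phi_22 = [rho(2) - phi_11 rho(1)] / [1 - phi_11 rho(1)] = [-0.0902 - (-0.2841)(-0.2841)] / [1 - (-0.2841)(-0.2841)]
         = -0.17091281 / 0.91928719 = -0.1859.
Therefore phi_{22} = -0.1859.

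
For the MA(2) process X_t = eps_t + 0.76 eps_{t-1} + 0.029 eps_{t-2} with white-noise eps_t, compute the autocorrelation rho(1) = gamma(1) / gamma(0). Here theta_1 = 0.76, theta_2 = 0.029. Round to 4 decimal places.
\rho(1) = 0.4955

For an MA(q) process with theta_0 = 1, the autocovariance is
  gamma(k) = sigma^2 * sum_{i=0..q-k} theta_i * theta_{i+k},
and rho(k) = gamma(k) / gamma(0). Sigma^2 cancels.
  numerator   = (1)*(0.76) + (0.76)*(0.029) = 0.78204.
  denominator = (1)^2 + (0.76)^2 + (0.029)^2 = 1.578441.
  rho(1) = 0.78204 / 1.578441 = 0.4955.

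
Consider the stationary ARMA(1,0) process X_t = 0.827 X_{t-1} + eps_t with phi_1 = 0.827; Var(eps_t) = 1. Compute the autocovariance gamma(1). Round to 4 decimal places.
\gamma(1) = 2.6165

Multiply the model equation by X_{t-k} and take expectations. With theta_0 = psi_0 = 1 and psi_j the MA(infinity) weights, this gives
  gamma(k) - sum_i phi_i gamma(k-i) = c_k,
  c_k = sigma^2 * sum_{j=k..q} theta_j psi_{j-k}   (c_k = 0 for k > q),
using gamma(-m) = gamma(m).
Pure AR (q = 0): c_0 = sigma^2 = 1, c_k = 0 for k >= 1.
Equations for k = 0 and k = 1 (AR order 1):
  gamma(0) = phi_1 gamma(1) + c_0
  gamma(1) = phi_1 gamma(0) + c_1
Substituting the second into the first: gamma(0) (1 - phi_1^2) = c_0 + phi_1 c_1, so
  gamma(0) = c_0 / (1 - phi_1^2) = 1 / (1 - (0.827)^2) = 1 / 0.316071 = 3.163846.
  gamma(1) = phi_1 gamma(0) = (0.827)(3.163846) = 2.616501.
Therefore gamma(1) = 2.6165 (to 4 decimal places).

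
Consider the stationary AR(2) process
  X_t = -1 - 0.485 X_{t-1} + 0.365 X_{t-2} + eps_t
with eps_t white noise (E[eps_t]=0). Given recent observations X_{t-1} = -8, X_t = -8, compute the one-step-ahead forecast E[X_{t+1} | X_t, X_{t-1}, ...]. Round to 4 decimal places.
E[X_{t+1} \mid \mathcal F_t] = -0.0400

For an AR(p) model X_t = c + sum_i phi_i X_{t-i} + eps_t, the
one-step-ahead conditional mean is
  E[X_{t+1} | X_t, ...] = c + sum_i phi_i X_{t+1-i}.
Substitute known values:
  E[X_{t+1} | ...] = -1 + (-0.485) * (-8) + (0.365) * (-8)
                   = -0.0400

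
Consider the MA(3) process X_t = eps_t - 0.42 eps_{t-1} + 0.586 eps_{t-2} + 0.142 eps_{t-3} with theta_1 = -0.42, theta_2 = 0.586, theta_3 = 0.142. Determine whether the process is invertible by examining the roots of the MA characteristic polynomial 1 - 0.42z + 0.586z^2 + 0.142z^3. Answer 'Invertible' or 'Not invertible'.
\text{Invertible}

The MA(q) characteristic polynomial is P(z) = 1 - 0.42z + 0.586z^2 + 0.142z^3.
Invertibility requires all roots to lie outside the unit circle, i.e. |z| > 1 for every root.
Degree 3: look for a simple real root z0 first, then factor out (1 - z/z0) and solve the remaining quadratic.
Testing z0 = -5: P(-5) = 1 + (-0.42)(-5) + (0.586)(-5)^2 + (0.142)(-5)^3
  = 1 + (2.1) + (14.65) + (-17.75) = 0.  So z_0 = -5 is a root, |z_0| = 5.
Divide out the factor (1 + 0.2 z) = (1 - z/z0) (since 1/z0 = -0.2):
  P(z) = (1 + 0.2 z)(1 + (-0.62) z + (0.71) z^2)
  [check: z-coef -0.62 - (-0.2) = -0.42; z^2-coef 0.71 - (-0.2)(-0.62) = 0.586; z^3-coef -(-0.2)(0.71) = 0.142.]
Remaining roots from the quadratic factor 1 + (-0.62) z + (0.71) z^2:
  Set 1 + (-0.62) z + (0.71) z^2 = 0, i.e. a z^2 + b z + c = 0 with a = 0.71, b = -0.62, c = 1.
  Discriminant D = b^2 - 4ac = (-0.62)^2 - 4*(0.71)*1 = 0.3844 - (2.84) = -2.4556.
  D < 0, so the roots are the complex-conjugate pair z = (-b +/- i sqrt(-D)) / (2a) = 0.4366 +/- 1.1035i.
  For a conjugate pair |z|^2 = z * conj(z) = (product of roots) = c/a = 1/(0.71) = 1.408451, so |z| = sqrt(1.408451) = 1.1868 for both roots.
Moduli of all roots: 5.0000, 1.1868, 1.1868.
All moduli strictly greater than 1? Yes.
Verdict: Invertible.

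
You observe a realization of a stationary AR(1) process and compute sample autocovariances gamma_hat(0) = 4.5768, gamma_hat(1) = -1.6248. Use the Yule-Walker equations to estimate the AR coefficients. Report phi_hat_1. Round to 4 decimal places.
\hat\phi_{1} = -0.3550

The Yule-Walker equations for an AR(p) process read, in matrix form,
  Gamma_p phi = r_p,   with   (Gamma_p)_{ij} = gamma(|i - j|),
                       (r_p)_i = gamma(i),   i,j = 1..p.
Substitute the sample gammas (Toeplitz matrix and right-hand side of size 1):
  Gamma_p = [[4.5768]]
  r_p     = [-1.6248]
With p = 1 this is the single equation gamma(0) phi_1 = gamma(1):
  phi_hat_1 = gamma(1) / gamma(0) = -1.6248 / 4.5768 = -0.3550.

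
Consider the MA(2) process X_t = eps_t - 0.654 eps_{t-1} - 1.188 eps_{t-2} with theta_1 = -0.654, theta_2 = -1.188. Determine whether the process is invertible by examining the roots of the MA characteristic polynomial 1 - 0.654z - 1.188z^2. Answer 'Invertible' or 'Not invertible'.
\text{Not invertible}

The MA(q) characteristic polynomial is P(z) = 1 - 0.654z - 1.188z^2.
Invertibility requires all roots to lie outside the unit circle, i.e. |z| > 1 for every root.
Set 1 + (-0.654) z + (-1.188) z^2 = 0, i.e. a z^2 + b z + c = 0 with a = -1.188, b = -0.654, c = 1.
Discriminant D = b^2 - 4ac = (-0.654)^2 - 4*(-1.188)*1 = 0.427716 - (-4.752) = 5.179716.
D >= 0, so the roots are real: z = (-b +/- sqrt(D)) / (2a) = (0.654 +/- 2.275899) / (-2.376).
  z_1 = (0.654 + 2.275899) / (-2.376) = -1.2331,   |z_1| = 1.2331.
  z_2 = (0.654 - 2.275899) / (-2.376) = 0.6826,   |z_2| = 0.6826.
Moduli of all roots: 1.2331, 0.6826.
All moduli strictly greater than 1? No.
Verdict: Not invertible.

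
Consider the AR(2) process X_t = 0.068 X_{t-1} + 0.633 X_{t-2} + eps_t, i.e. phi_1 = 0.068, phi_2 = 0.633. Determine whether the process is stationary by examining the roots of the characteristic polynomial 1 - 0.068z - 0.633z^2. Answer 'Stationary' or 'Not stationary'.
\text{Stationary}

The AR(p) characteristic polynomial is P(z) = 1 - 0.068z - 0.633z^2.
Stationarity requires all roots to lie outside the unit circle, i.e. |z| > 1 for every root.
Set 1 + (-0.068) z + (-0.633) z^2 = 0, i.e. a z^2 + b z + c = 0 with a = -0.633, b = -0.068, c = 1.
Discriminant D = b^2 - 4ac = (-0.068)^2 - 4*(-0.633)*1 = 0.004624 - (-2.532) = 2.536624.
D >= 0, so the roots are real: z = (-b +/- sqrt(D)) / (2a) = (0.068 +/- 1.592678) / (-1.266).
  z_1 = (0.068 + 1.592678) / (-1.266) = -1.3118,   |z_1| = 1.3118.
  z_2 = (0.068 - 1.592678) / (-1.266) = 1.2043,   |z_2| = 1.2043.
Moduli of all roots: 1.3118, 1.2043.
All moduli strictly greater than 1? Yes.
Verdict: Stationary.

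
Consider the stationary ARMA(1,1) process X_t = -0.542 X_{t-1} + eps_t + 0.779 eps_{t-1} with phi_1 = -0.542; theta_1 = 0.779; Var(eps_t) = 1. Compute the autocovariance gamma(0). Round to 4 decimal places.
\gamma(0) = 1.0795

Multiply the model equation by X_{t-k} and take expectations. With theta_0 = psi_0 = 1 and psi_j the MA(infinity) weights, this gives
  gamma(k) - sum_i phi_i gamma(k-i) = c_k,
  c_k = sigma^2 * sum_{j=k..q} theta_j psi_{j-k}   (c_k = 0 for k > q),
using gamma(-m) = gamma(m).
psi-weights needed (psi_j = theta_j + sum_i phi_i psi_{j-i}):
  psi_1 = theta_1 + phi_1 = 0.779 + (-0.542) = 0.237
Right-hand sides:
  c_0 = sigma^2 (1 + theta_1 psi_1) = 1 * (1 + (0.779)(0.237)) = 1 * 1.184623 = 1.184623
  c_1 = sigma^2 theta_1 = 1 * (0.779) = 0.779
  c_2 = 0
Equations for k = 0 and k = 1 (AR order 1):
  gamma(0) = phi_1 gamma(1) + c_0
  gamma(1) = phi_1 gamma(0) + c_1
Substituting the second into the first: gamma(0) (1 - phi_1^2) = c_0 + phi_1 c_1, so
  gamma(0) = (c_0 + phi_1 c_1) / (1 - phi_1^2) = (1.184623 + (-0.542)(0.779)) / (1 - (-0.542)^2) = 0.762405 / 0.706236 = 1.079533.
Therefore gamma(0) = 1.0795 (to 4 decimal places).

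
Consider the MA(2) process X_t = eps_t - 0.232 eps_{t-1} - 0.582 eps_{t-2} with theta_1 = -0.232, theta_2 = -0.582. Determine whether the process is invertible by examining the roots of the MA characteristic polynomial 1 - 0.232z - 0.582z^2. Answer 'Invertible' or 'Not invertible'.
\text{Invertible}

The MA(q) characteristic polynomial is P(z) = 1 - 0.232z - 0.582z^2.
Invertibility requires all roots to lie outside the unit circle, i.e. |z| > 1 for every root.
Set 1 + (-0.232) z + (-0.582) z^2 = 0, i.e. a z^2 + b z + c = 0 with a = -0.582, b = -0.232, c = 1.
Discriminant D = b^2 - 4ac = (-0.232)^2 - 4*(-0.582)*1 = 0.053824 - (-2.328) = 2.381824.
D >= 0, so the roots are real: z = (-b +/- sqrt(D)) / (2a) = (0.232 +/- 1.543316) / (-1.164).
  z_1 = (0.232 + 1.543316) / (-1.164) = -1.5252,   |z_1| = 1.5252.
  z_2 = (0.232 - 1.543316) / (-1.164) = 1.1266,   |z_2| = 1.1266.
Moduli of all roots: 1.5252, 1.1266.
All moduli strictly greater than 1? Yes.
Verdict: Invertible.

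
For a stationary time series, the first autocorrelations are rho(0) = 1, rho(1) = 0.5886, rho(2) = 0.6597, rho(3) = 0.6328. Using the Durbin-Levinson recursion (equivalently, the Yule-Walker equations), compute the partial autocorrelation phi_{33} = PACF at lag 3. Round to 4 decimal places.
\phi_{33} = 0.2950

The PACF at lag k is phi_{kk}, the last component of the solution
to the Yule-Walker system G_k phi = r_k where
  (G_k)_{ij} = rho(|i - j|), (r_k)_i = rho(i), i,j = 1..k.
Equivalently, Durbin-Levinson gives phi_{kk} iteratively:
  phi_{11} = rho(1)
  phi_{kk} = [rho(k) - sum_{j=1..k-1} phi_{k-1,j} rho(k-j)]
            / [1 - sum_{j=1..k-1} phi_{k-1,j} rho(j)],
  phi_{k,j} = phi_{k-1,j} - phi_{kk} phi_{k-1,k-j},  j = 1..k-1.
Step k = 1:
  phi_11 = rho(1) = 0.5886.
Step k = 2:
  phi_22 = [rho(2) - phi_11 rho(1)] / [1 - phi_11 rho(1)] = [0.6597 - (0.5886)(0.5886)] / [1 - (0.5886)(0.5886)]
         = 0.31325004 / 0.65355004 = 0.479305.
  Update: phi_21 = phi_11 - phi_22 phi_11 = 0.5886 - (0.479305)(0.5886) = 0.306481.
Step k = 3:
  phi_33 = [rho(3) - phi_21 rho(2) - phi_22 rho(1)] / [1 - phi_21 rho(1) - phi_22 rho(2)]
    numerator   = 0.6328 - (0.306481)(0.6597) - (0.479305)(0.5886) = 0.14849544
    denominator = 1 - (0.306481)(0.5886) - (0.479305)(0.6597) = 0.50340762
  phi_33 = 0.14849544 / 0.50340762 = 0.295.
Therefore phi_{33} = 0.2950.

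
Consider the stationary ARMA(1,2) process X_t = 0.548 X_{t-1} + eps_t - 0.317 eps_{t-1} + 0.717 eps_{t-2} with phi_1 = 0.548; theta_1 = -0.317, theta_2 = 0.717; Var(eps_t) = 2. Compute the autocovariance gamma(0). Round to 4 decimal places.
\gamma(0) = 4.1409

Multiply the model equation by X_{t-k} and take expectations. With theta_0 = psi_0 = 1 and psi_j the MA(infinity) weights, this gives
  gamma(k) - sum_i phi_i gamma(k-i) = c_k,
  c_k = sigma^2 * sum_{j=k..q} theta_j psi_{j-k}   (c_k = 0 for k > q),
using gamma(-m) = gamma(m).
psi-weights needed (psi_j = theta_j + sum_i phi_i psi_{j-i}):
  psi_1 = theta_1 + phi_1 = -0.317 + (0.548) = 0.231
  psi_2 = theta_2 + phi_1 psi_1 = 0.717 + (0.548)(0.231) = 0.843588
Right-hand sides:
  c_0 = sigma^2 (1 + theta_1 psi_1 + theta_2 psi_2) = 2 * (1 + (-0.317)(0.231) + (0.717)(0.843588)) = 2 * 1.531626 = 3.063251
  c_1 = sigma^2 (theta_1 + theta_2 psi_1) = 2 * (-0.317 + (0.717)(0.231)) = -0.302746
  c_2 = sigma^2 theta_2 = 2 * (0.717) = 1.434
Equations for k = 0 and k = 1 (AR order 1):
  gamma(0) = phi_1 gamma(1) + c_0
  gamma(1) = phi_1 gamma(0) + c_1
Substituting the second into the first: gamma(0) (1 - phi_1^2) = c_0 + phi_1 c_1, so
  gamma(0) = (c_0 + phi_1 c_1) / (1 - phi_1^2) = (3.063251 + (0.548)(-0.302746)) / (1 - (0.548)^2) = 2.897346 / 0.699696 = 4.140865.
Therefore gamma(0) = 4.1409 (to 4 decimal places).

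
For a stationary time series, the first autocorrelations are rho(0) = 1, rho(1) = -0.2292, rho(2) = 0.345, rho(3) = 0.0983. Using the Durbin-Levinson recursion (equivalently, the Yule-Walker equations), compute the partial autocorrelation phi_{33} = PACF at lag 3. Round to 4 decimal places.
\phi_{33} = 0.2610

The PACF at lag k is phi_{kk}, the last component of the solution
to the Yule-Walker system G_k phi = r_k where
  (G_k)_{ij} = rho(|i - j|), (r_k)_i = rho(i), i,j = 1..k.
Equivalently, Durbin-Levinson gives phi_{kk} iteratively:
  phi_{11} = rho(1)
  phi_{kk} = [rho(k) - sum_{j=1..k-1} phi_{k-1,j} rho(k-j)]
            / [1 - sum_{j=1..k-1} phi_{k-1,j} rho(j)],
  phi_{k,j} = phi_{k-1,j} - phi_{kk} phi_{k-1,k-j},  j = 1..k-1.
Step k = 1:
  phi_11 = rho(1) = -0.2292.
Step k = 2:
  phi_22 = [rho(2) - phi_11 rho(1)] / [1 - phi_11 rho(1)] = [0.345 - (-0.2292)(-0.2292)] / [1 - (-0.2292)(-0.2292)]
         = 0.29246736 / 0.94746736 = 0.308683.
  Update: phi_21 = phi_11 - phi_22 phi_11 = -0.2292 - (0.308683)(-0.2292) = -0.15845.
Step k = 3:
  phi_33 = [rho(3) - phi_21 rho(2) - phi_22 rho(1)] / [1 - phi_21 rho(1) - phi_22 rho(2)]
    numerator   = 0.0983 - (-0.15845)(0.345) - (0.308683)(-0.2292) = 0.22371539
    denominator = 1 - (-0.15845)(-0.2292) - (0.308683)(0.345) = 0.85718757
  phi_33 = 0.22371539 / 0.85718757 = 0.261.
Therefore phi_{33} = 0.2610.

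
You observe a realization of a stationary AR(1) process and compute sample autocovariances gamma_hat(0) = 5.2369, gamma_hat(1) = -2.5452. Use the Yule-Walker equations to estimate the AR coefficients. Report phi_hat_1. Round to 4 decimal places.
\hat\phi_{1} = -0.4860

The Yule-Walker equations for an AR(p) process read, in matrix form,
  Gamma_p phi = r_p,   with   (Gamma_p)_{ij} = gamma(|i - j|),
                       (r_p)_i = gamma(i),   i,j = 1..p.
Substitute the sample gammas (Toeplitz matrix and right-hand side of size 1):
  Gamma_p = [[5.2369]]
  r_p     = [-2.5452]
With p = 1 this is the single equation gamma(0) phi_1 = gamma(1):
  phi_hat_1 = gamma(1) / gamma(0) = -2.5452 / 5.2369 = -0.4860.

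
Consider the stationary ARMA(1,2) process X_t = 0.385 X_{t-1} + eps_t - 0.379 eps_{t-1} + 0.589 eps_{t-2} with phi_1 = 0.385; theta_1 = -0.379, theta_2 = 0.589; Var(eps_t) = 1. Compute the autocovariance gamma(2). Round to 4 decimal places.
\gamma(2) = 0.6535

Multiply the model equation by X_{t-k} and take expectations. With theta_0 = psi_0 = 1 and psi_j the MA(infinity) weights, this gives
  gamma(k) - sum_i phi_i gamma(k-i) = c_k,
  c_k = sigma^2 * sum_{j=k..q} theta_j psi_{j-k}   (c_k = 0 for k > q),
using gamma(-m) = gamma(m).
psi-weights needed (psi_j = theta_j + sum_i phi_i psi_{j-i}):
  psi_1 = theta_1 + phi_1 = -0.379 + (0.385) = 0.006
  psi_2 = theta_2 + phi_1 psi_1 = 0.589 + (0.385)(0.006) = 0.59131
Right-hand sides:
  c_0 = sigma^2 (1 + theta_1 psi_1 + theta_2 psi_2) = 1 * (1 + (-0.379)(0.006) + (0.589)(0.59131)) = 1 * 1.346008 = 1.346008
  c_1 = sigma^2 (theta_1 + theta_2 psi_1) = 1 * (-0.379 + (0.589)(0.006)) = -0.375466
  c_2 = sigma^2 theta_2 = 1 * (0.589) = 0.589
Equations for k = 0 and k = 1 (AR order 1):
  gamma(0) = phi_1 gamma(1) + c_0
  gamma(1) = phi_1 gamma(0) + c_1
Substituting the second into the first: gamma(0) (1 - phi_1^2) = c_0 + phi_1 c_1, so
  gamma(0) = (c_0 + phi_1 c_1) / (1 - phi_1^2) = (1.346008 + (0.385)(-0.375466)) / (1 - (0.385)^2) = 1.201453 / 0.851775 = 1.410529.
  gamma(1) = phi_1 gamma(0) + c_1 = (0.385)(1.410529) + (-0.375466) = 0.167588.
For k = 2: gamma(2) = phi_1 gamma(1) + c_2
  = (0.385)(0.167588) + (0.589) = 0.653521.
Therefore gamma(2) = 0.6535 (to 4 decimal places).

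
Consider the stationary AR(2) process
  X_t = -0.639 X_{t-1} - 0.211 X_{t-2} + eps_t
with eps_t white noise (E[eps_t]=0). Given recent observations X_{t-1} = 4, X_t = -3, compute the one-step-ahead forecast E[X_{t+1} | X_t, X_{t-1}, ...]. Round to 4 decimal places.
E[X_{t+1} \mid \mathcal F_t] = 1.0730

For an AR(p) model X_t = c + sum_i phi_i X_{t-i} + eps_t, the
one-step-ahead conditional mean is
  E[X_{t+1} | X_t, ...] = c + sum_i phi_i X_{t+1-i}.
Substitute known values:
  E[X_{t+1} | ...] = (-0.639) * (-3) + (-0.211) * (4)
                   = 1.0730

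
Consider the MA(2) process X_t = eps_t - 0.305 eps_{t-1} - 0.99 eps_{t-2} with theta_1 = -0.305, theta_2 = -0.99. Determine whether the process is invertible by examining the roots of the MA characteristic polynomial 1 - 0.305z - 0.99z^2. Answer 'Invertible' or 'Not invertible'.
\text{Not invertible}

The MA(q) characteristic polynomial is P(z) = 1 - 0.305z - 0.99z^2.
Invertibility requires all roots to lie outside the unit circle, i.e. |z| > 1 for every root.
Set 1 + (-0.305) z + (-0.99) z^2 = 0, i.e. a z^2 + b z + c = 0 with a = -0.99, b = -0.305, c = 1.
Discriminant D = b^2 - 4ac = (-0.305)^2 - 4*(-0.99)*1 = 0.093025 - (-3.96) = 4.053025.
D >= 0, so the roots are real: z = (-b +/- sqrt(D)) / (2a) = (0.305 +/- 2.013213) / (-1.98).
  z_1 = (0.305 + 2.013213) / (-1.98) = -1.1708,   |z_1| = 1.1708.
  z_2 = (0.305 - 2.013213) / (-1.98) = 0.8627,   |z_2| = 0.8627.
Moduli of all roots: 1.1708, 0.8627.
All moduli strictly greater than 1? No.
Verdict: Not invertible.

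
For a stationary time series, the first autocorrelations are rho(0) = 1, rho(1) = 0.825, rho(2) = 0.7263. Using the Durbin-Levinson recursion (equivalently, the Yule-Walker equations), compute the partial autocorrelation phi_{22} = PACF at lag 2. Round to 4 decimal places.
\phi_{22} = 0.1430

The PACF at lag k is phi_{kk}, the last component of the solution
to the Yule-Walker system G_k phi = r_k where
  (G_k)_{ij} = rho(|i - j|), (r_k)_i = rho(i), i,j = 1..k.
Equivalently, Durbin-Levinson gives phi_{kk} iteratively:
  phi_{11} = rho(1)
  phi_{kk} = [rho(k) - sum_{j=1..k-1} phi_{k-1,j} rho(k-j)]
            / [1 - sum_{j=1..k-1} phi_{k-1,j} rho(j)],
  phi_{k,j} = phi_{k-1,j} - phi_{kk} phi_{k-1,k-j},  j = 1..k-1.
Step k = 1:
  phi_11 = rho(1) = 0.825.
Step k = 2:
  phi_22 = [rho(2) - phi_11 rho(1)] / [1 - phi_11 rho(1)] = [0.7263 - (0.825)(0.825)] / [1 - (0.825)(0.825)]
         = 0.045675 / 0.319375 = 0.143.
Therefore phi_{22} = 0.1430.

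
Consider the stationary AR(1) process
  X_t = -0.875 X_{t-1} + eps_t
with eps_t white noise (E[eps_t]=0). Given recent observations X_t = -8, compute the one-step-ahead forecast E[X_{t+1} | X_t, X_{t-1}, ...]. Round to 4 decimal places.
E[X_{t+1} \mid \mathcal F_t] = 7.0000

For an AR(p) model X_t = c + sum_i phi_i X_{t-i} + eps_t, the
one-step-ahead conditional mean is
  E[X_{t+1} | X_t, ...] = c + sum_i phi_i X_{t+1-i}.
Substitute known values:
  E[X_{t+1} | ...] = (-0.875) * (-8)
                   = 7.0000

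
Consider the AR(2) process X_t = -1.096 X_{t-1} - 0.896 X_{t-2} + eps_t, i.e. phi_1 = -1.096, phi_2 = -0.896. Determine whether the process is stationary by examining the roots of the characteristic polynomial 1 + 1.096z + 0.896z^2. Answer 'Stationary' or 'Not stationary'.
\text{Stationary}

The AR(p) characteristic polynomial is P(z) = 1 + 1.096z + 0.896z^2.
Stationarity requires all roots to lie outside the unit circle, i.e. |z| > 1 for every root.
Set 1 + (1.096) z + (0.896) z^2 = 0, i.e. a z^2 + b z + c = 0 with a = 0.896, b = 1.096, c = 1.
Discriminant D = b^2 - 4ac = (1.096)^2 - 4*(0.896)*1 = 1.201216 - (3.584) = -2.382784.
D < 0, so the roots are the complex-conjugate pair z = (-b +/- i sqrt(-D)) / (2a) = -0.6116 +/- 0.8614i.
For a conjugate pair |z|^2 = z * conj(z) = (product of roots) = c/a = 1/(0.896) = 1.116071, so |z| = sqrt(1.116071) = 1.0564 for both roots.
Moduli of all roots: 1.0564, 1.0564.
All moduli strictly greater than 1? Yes.
Verdict: Stationary.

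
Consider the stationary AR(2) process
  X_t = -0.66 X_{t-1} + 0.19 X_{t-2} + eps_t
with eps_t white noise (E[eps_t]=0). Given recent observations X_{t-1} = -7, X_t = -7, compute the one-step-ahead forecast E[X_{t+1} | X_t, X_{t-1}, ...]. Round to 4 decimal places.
E[X_{t+1} \mid \mathcal F_t] = 3.2900

For an AR(p) model X_t = c + sum_i phi_i X_{t-i} + eps_t, the
one-step-ahead conditional mean is
  E[X_{t+1} | X_t, ...] = c + sum_i phi_i X_{t+1-i}.
Substitute known values:
  E[X_{t+1} | ...] = (-0.66) * (-7) + (0.19) * (-7)
                   = 3.2900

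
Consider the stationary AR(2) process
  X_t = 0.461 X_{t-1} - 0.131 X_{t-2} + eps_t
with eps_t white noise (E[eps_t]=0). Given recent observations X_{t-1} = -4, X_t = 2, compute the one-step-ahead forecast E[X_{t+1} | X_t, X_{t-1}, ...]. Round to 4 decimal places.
E[X_{t+1} \mid \mathcal F_t] = 1.4460

For an AR(p) model X_t = c + sum_i phi_i X_{t-i} + eps_t, the
one-step-ahead conditional mean is
  E[X_{t+1} | X_t, ...] = c + sum_i phi_i X_{t+1-i}.
Substitute known values:
  E[X_{t+1} | ...] = (0.461) * (2) + (-0.131) * (-4)
                   = 1.4460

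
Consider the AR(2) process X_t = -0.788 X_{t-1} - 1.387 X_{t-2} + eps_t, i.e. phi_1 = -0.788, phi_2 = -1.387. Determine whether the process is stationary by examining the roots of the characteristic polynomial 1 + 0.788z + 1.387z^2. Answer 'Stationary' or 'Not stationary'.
\text{Not stationary}

The AR(p) characteristic polynomial is P(z) = 1 + 0.788z + 1.387z^2.
Stationarity requires all roots to lie outside the unit circle, i.e. |z| > 1 for every root.
Set 1 + (0.788) z + (1.387) z^2 = 0, i.e. a z^2 + b z + c = 0 with a = 1.387, b = 0.788, c = 1.
Discriminant D = b^2 - 4ac = (0.788)^2 - 4*(1.387)*1 = 0.620944 - (5.548) = -4.927056.
D < 0, so the roots are the complex-conjugate pair z = (-b +/- i sqrt(-D)) / (2a) = -0.2841 +/- 0.8002i.
For a conjugate pair |z|^2 = z * conj(z) = (product of roots) = c/a = 1/(1.387) = 0.720981, so |z| = sqrt(0.720981) = 0.8491 for both roots.
Moduli of all roots: 0.8491, 0.8491.
All moduli strictly greater than 1? No.
Verdict: Not stationary.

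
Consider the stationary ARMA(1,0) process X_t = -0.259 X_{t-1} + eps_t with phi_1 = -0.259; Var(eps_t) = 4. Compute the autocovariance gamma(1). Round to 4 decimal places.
\gamma(1) = -1.1105

Multiply the model equation by X_{t-k} and take expectations. With theta_0 = psi_0 = 1 and psi_j the MA(infinity) weights, this gives
  gamma(k) - sum_i phi_i gamma(k-i) = c_k,
  c_k = sigma^2 * sum_{j=k..q} theta_j psi_{j-k}   (c_k = 0 for k > q),
using gamma(-m) = gamma(m).
Pure AR (q = 0): c_0 = sigma^2 = 4, c_k = 0 for k >= 1.
Equations for k = 0 and k = 1 (AR order 1):
  gamma(0) = phi_1 gamma(1) + c_0
  gamma(1) = phi_1 gamma(0) + c_1
Substituting the second into the first: gamma(0) (1 - phi_1^2) = c_0 + phi_1 c_1, so
  gamma(0) = c_0 / (1 - phi_1^2) = 4 / (1 - (-0.259)^2) = 4 / 0.932919 = 4.287618.
  gamma(1) = phi_1 gamma(0) = (-0.259)(4.287618) = -1.110493.
Therefore gamma(1) = -1.1105 (to 4 decimal places).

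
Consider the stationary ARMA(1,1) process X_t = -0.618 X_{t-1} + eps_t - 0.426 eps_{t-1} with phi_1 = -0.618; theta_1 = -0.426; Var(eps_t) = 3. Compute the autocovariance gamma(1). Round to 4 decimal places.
\gamma(1) = -6.4014

Multiply the model equation by X_{t-k} and take expectations. With theta_0 = psi_0 = 1 and psi_j the MA(infinity) weights, this gives
  gamma(k) - sum_i phi_i gamma(k-i) = c_k,
  c_k = sigma^2 * sum_{j=k..q} theta_j psi_{j-k}   (c_k = 0 for k > q),
using gamma(-m) = gamma(m).
psi-weights needed (psi_j = theta_j + sum_i phi_i psi_{j-i}):
  psi_1 = theta_1 + phi_1 = -0.426 + (-0.618) = -1.044
Right-hand sides:
  c_0 = sigma^2 (1 + theta_1 psi_1) = 3 * (1 + (-0.426)(-1.044)) = 3 * 1.444744 = 4.334232
  c_1 = sigma^2 theta_1 = 3 * (-0.426) = -1.278
  c_2 = 0
Equations for k = 0 and k = 1 (AR order 1):
  gamma(0) = phi_1 gamma(1) + c_0
  gamma(1) = phi_1 gamma(0) + c_1
Substituting the second into the first: gamma(0) (1 - phi_1^2) = c_0 + phi_1 c_1, so
  gamma(0) = (c_0 + phi_1 c_1) / (1 - phi_1^2) = (4.334232 + (-0.618)(-1.278)) / (1 - (-0.618)^2) = 5.124036 / 0.618076 = 8.290301.
  gamma(1) = phi_1 gamma(0) + c_1 = (-0.618)(8.290301) + (-1.278) = -6.401406.
Therefore gamma(1) = -6.4014 (to 4 decimal places).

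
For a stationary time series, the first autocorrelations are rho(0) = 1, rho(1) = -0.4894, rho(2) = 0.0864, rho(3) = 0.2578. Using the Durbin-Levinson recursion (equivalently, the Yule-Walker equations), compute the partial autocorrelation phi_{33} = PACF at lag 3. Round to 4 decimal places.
\phi_{33} = 0.2879

The PACF at lag k is phi_{kk}, the last component of the solution
to the Yule-Walker system G_k phi = r_k where
  (G_k)_{ij} = rho(|i - j|), (r_k)_i = rho(i), i,j = 1..k.
Equivalently, Durbin-Levinson gives phi_{kk} iteratively:
  phi_{11} = rho(1)
  phi_{kk} = [rho(k) - sum_{j=1..k-1} phi_{k-1,j} rho(k-j)]
            / [1 - sum_{j=1..k-1} phi_{k-1,j} rho(j)],
  phi_{k,j} = phi_{k-1,j} - phi_{kk} phi_{k-1,k-j},  j = 1..k-1.
Step k = 1:
  phi_11 = rho(1) = -0.4894.
Step k = 2:
  phi_22 = [rho(2) - phi_11 rho(1)] / [1 - phi_11 rho(1)] = [0.0864 - (-0.4894)(-0.4894)] / [1 - (-0.4894)(-0.4894)]
         = -0.15311236 / 0.76048764 = -0.201334.
  Update: phi_21 = phi_11 - phi_22 phi_11 = -0.4894 - (-0.201334)(-0.4894) = -0.587933.
Step k = 3:
  phi_33 = [rho(3) - phi_21 rho(2) - phi_22 rho(1)] / [1 - phi_21 rho(1) - phi_22 rho(2)]
    numerator   = 0.2578 - (-0.587933)(0.0864) - (-0.201334)(-0.4894) = 0.21006434
    denominator = 1 - (-0.587933)(-0.4894) - (-0.201334)(0.0864) = 0.72966085
  phi_33 = 0.21006434 / 0.72966085 = 0.2879.
Therefore phi_{33} = 0.2879.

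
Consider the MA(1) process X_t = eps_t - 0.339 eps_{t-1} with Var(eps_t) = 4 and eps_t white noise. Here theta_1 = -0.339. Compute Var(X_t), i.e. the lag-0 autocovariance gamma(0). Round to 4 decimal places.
\gamma(0) = 4.4597

For an MA(q) process X_t = eps_t + sum_i theta_i eps_{t-i} with
Var(eps_t) = sigma^2, the variance is
  gamma(0) = sigma^2 * (1 + sum_i theta_i^2).
  sum_i theta_i^2 = (-0.339)^2 = 0.114921.
  gamma(0) = 4 * (1 + 0.114921) = 4 * 1.114921 = 4.459684, which rounds to 4.4597.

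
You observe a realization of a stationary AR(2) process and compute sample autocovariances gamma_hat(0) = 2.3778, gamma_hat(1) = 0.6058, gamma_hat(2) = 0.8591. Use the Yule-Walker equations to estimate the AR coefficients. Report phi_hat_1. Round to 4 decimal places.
\hat\phi_{1} = 0.1740

The Yule-Walker equations for an AR(p) process read, in matrix form,
  Gamma_p phi = r_p,   with   (Gamma_p)_{ij} = gamma(|i - j|),
                       (r_p)_i = gamma(i),   i,j = 1..p.
Substitute the sample gammas (Toeplitz matrix and right-hand side of size 2):
  Gamma_p = [[2.3778, 0.6058], [0.6058, 2.3778]]
  r_p     = [0.6058, 0.8591]
Written out:
  2.3778 phi_1 + 0.6058 phi_2 = 0.6058
  0.6058 phi_1 + 2.3778 phi_2 = 0.8591
Solve by Cramer's rule:
  det = gamma(0)^2 - gamma(1)^2 = (2.3778)^2 - (0.6058)^2 = 5.65393284 - 0.36699364 = 5.2869392
  phi_hat_1 = [gamma(1) gamma(0) - gamma(1) gamma(2)] / det = [(0.6058)(2.3778) - (0.6058)(0.8591)] / 5.2869392 = 0.92002846 / 5.2869392 = 0.174
  phi_hat_2 = [gamma(0) gamma(2) - gamma(1)^2] / det = [(2.3778)(0.8591) - (0.6058)^2] / 5.2869392 = 1.67577434 / 5.2869392 = 0.317
So phi_hat = [0.1740, 0.3170].
Therefore phi_hat_1 = 0.1740.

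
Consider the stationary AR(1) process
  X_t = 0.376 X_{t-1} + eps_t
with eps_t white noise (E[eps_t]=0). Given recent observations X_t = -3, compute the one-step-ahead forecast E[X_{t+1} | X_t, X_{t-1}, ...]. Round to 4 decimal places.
E[X_{t+1} \mid \mathcal F_t] = -1.1280

For an AR(p) model X_t = c + sum_i phi_i X_{t-i} + eps_t, the
one-step-ahead conditional mean is
  E[X_{t+1} | X_t, ...] = c + sum_i phi_i X_{t+1-i}.
Substitute known values:
  E[X_{t+1} | ...] = (0.376) * (-3)
                   = -1.1280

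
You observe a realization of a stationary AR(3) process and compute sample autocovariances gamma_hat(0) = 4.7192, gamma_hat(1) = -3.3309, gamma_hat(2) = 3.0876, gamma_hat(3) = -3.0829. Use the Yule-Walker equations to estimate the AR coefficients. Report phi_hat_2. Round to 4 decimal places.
\hat\phi_{2} = 0.1870

The Yule-Walker equations for an AR(p) process read, in matrix form,
  Gamma_p phi = r_p,   with   (Gamma_p)_{ij} = gamma(|i - j|),
                       (r_p)_i = gamma(i),   i,j = 1..p.
Substitute the sample gammas (Toeplitz matrix and right-hand side of size 3):
  Gamma_p = [[4.7192, -3.3309, 3.0876], [-3.3309, 4.7192, -3.3309], [3.0876, -3.3309, 4.7192]]
  r_p     = [-3.3309, 3.0876, -3.0829]
Written out (R1..R3):
  (R1) 4.7192 phi_1 - 3.3309 phi_2 + 3.0876 phi_3 = -3.3309
  (R2) -3.3309 phi_1 + 4.7192 phi_2 - 3.3309 phi_3 = 3.0876
  (R3) 3.0876 phi_1 - 3.3309 phi_2 + 4.7192 phi_3 = -3.0829
Gaussian elimination:
  R2 <- R2 - (-3.3309/4.7192) R1 = R2 - (-0.705819) R1:  2.368188 phi_2 - 1.151614 phi_3 = 0.736588
  R3 <- R3 - (3.0876/4.7192) R1 = R3 - (0.654263) R1:  -1.151614 phi_2 + 2.699096 phi_3 = -0.903614
  R3 <- R3 - (-1.151614/2.368188) R2 = R3 - (-0.486285) R2:  2.139084 phi_3 = -0.545422
Back-substitution:
  phi_hat_3 = -0.545422 / 2.139084 = -0.254979
  phi_hat_2 = (0.736588 - (-1.151614)(-0.254979)) / 2.368188 = 0.187042
  phi_hat_1 = (-3.3309 - (-3.3309)(0.187042) - (3.0876)(-0.254979)) / 4.7192 = -0.406977
So phi_hat = [-0.4070, 0.1870, -0.2550].
Therefore phi_hat_2 = 0.1870.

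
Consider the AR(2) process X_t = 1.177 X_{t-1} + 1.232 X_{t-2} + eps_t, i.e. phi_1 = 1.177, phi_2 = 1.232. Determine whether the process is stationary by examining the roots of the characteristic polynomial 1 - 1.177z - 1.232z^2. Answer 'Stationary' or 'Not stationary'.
\text{Not stationary}

The AR(p) characteristic polynomial is P(z) = 1 - 1.177z - 1.232z^2.
Stationarity requires all roots to lie outside the unit circle, i.e. |z| > 1 for every root.
Set 1 + (-1.177) z + (-1.232) z^2 = 0, i.e. a z^2 + b z + c = 0 with a = -1.232, b = -1.177, c = 1.
Discriminant D = b^2 - 4ac = (-1.177)^2 - 4*(-1.232)*1 = 1.385329 - (-4.928) = 6.313329.
D >= 0, so the roots are real: z = (-b +/- sqrt(D)) / (2a) = (1.177 +/- 2.512634) / (-2.464).
  z_1 = (1.177 + 2.512634) / (-2.464) = -1.4974,   |z_1| = 1.4974.
  z_2 = (1.177 - 2.512634) / (-2.464) = 0.5421,   |z_2| = 0.5421.
Moduli of all roots: 1.4974, 0.5421.
All moduli strictly greater than 1? No.
Verdict: Not stationary.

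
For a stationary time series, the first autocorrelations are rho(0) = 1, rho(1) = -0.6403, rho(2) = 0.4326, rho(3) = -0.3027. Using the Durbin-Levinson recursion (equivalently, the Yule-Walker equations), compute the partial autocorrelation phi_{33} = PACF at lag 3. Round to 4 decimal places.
\phi_{33} = -0.0200

The PACF at lag k is phi_{kk}, the last component of the solution
to the Yule-Walker system G_k phi = r_k where
  (G_k)_{ij} = rho(|i - j|), (r_k)_i = rho(i), i,j = 1..k.
Equivalently, Durbin-Levinson gives phi_{kk} iteratively:
  phi_{11} = rho(1)
  phi_{kk} = [rho(k) - sum_{j=1..k-1} phi_{k-1,j} rho(k-j)]
            / [1 - sum_{j=1..k-1} phi_{k-1,j} rho(j)],
  phi_{k,j} = phi_{k-1,j} - phi_{kk} phi_{k-1,k-j},  j = 1..k-1.
Step k = 1:
  phi_11 = rho(1) = -0.6403.
Step k = 2:
  phi_22 = [rho(2) - phi_11 rho(1)] / [1 - phi_11 rho(1)] = [0.4326 - (-0.6403)(-0.6403)] / [1 - (-0.6403)(-0.6403)]
         = 0.02261591 / 0.59001591 = 0.038331.
  Update: phi_21 = phi_11 - phi_22 phi_11 = -0.6403 - (0.038331)(-0.6403) = -0.615757.
Step k = 3:
  phi_33 = [rho(3) - phi_21 rho(2) - phi_22 rho(1)] / [1 - phi_21 rho(1) - phi_22 rho(2)]
    numerator   = -0.3027 - (-0.615757)(0.4326) - (0.038331)(-0.6403) = -0.01178032
    denominator = 1 - (-0.615757)(-0.6403) - (0.038331)(0.4326) = 0.58914902
  phi_33 = -0.01178032 / 0.58914902 = -0.02.
Therefore phi_{33} = -0.0200.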